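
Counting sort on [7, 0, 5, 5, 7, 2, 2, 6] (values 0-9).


Input: [7, 0, 5, 5, 7, 2, 2, 6]
Counts: [1, 0, 2, 0, 0, 2, 1, 2, 0, 0]

Sorted: [0, 2, 2, 5, 5, 6, 7, 7]


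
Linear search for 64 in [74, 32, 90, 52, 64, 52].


i=0: 74!=64
i=1: 32!=64
i=2: 90!=64
i=3: 52!=64
i=4: 64==64 found!

Found at 4, 5 comps


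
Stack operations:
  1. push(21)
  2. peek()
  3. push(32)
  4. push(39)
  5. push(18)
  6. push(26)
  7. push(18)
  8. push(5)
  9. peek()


push(21) -> [21]
peek()->21
push(32) -> [21, 32]
push(39) -> [21, 32, 39]
push(18) -> [21, 32, 39, 18]
push(26) -> [21, 32, 39, 18, 26]
push(18) -> [21, 32, 39, 18, 26, 18]
push(5) -> [21, 32, 39, 18, 26, 18, 5]
peek()->5

Final stack: [21, 32, 39, 18, 26, 18, 5]


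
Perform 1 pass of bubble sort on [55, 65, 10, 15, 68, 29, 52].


Initial: [55, 65, 10, 15, 68, 29, 52]
Pass 1: [55, 10, 15, 65, 29, 52, 68] (4 swaps)

After 1 pass: [55, 10, 15, 65, 29, 52, 68]


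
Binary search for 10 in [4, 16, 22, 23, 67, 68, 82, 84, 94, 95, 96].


Step 1: lo=0, hi=10, mid=5, val=68
Step 2: lo=0, hi=4, mid=2, val=22
Step 3: lo=0, hi=1, mid=0, val=4
Step 4: lo=1, hi=1, mid=1, val=16

Not found


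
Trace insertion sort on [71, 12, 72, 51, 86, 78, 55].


Initial: [71, 12, 72, 51, 86, 78, 55]
Insert 12: [12, 71, 72, 51, 86, 78, 55]
Insert 72: [12, 71, 72, 51, 86, 78, 55]
Insert 51: [12, 51, 71, 72, 86, 78, 55]
Insert 86: [12, 51, 71, 72, 86, 78, 55]
Insert 78: [12, 51, 71, 72, 78, 86, 55]
Insert 55: [12, 51, 55, 71, 72, 78, 86]

Sorted: [12, 51, 55, 71, 72, 78, 86]


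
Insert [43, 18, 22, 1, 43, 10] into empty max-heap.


Insert 43: [43]
Insert 18: [43, 18]
Insert 22: [43, 18, 22]
Insert 1: [43, 18, 22, 1]
Insert 43: [43, 43, 22, 1, 18]
Insert 10: [43, 43, 22, 1, 18, 10]

Final heap: [43, 43, 22, 1, 18, 10]


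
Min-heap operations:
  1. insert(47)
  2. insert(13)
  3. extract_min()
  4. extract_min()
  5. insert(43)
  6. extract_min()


insert(47) -> [47]
insert(13) -> [13, 47]
extract_min()->13, [47]
extract_min()->47, []
insert(43) -> [43]
extract_min()->43, []

Final heap: []


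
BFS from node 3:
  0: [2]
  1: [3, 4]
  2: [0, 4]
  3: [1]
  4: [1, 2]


Visit 3, enqueue [1]
Visit 1, enqueue [4]
Visit 4, enqueue [2]
Visit 2, enqueue [0]
Visit 0, enqueue []

BFS order: [3, 1, 4, 2, 0]


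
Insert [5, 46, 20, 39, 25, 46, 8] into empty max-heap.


Insert 5: [5]
Insert 46: [46, 5]
Insert 20: [46, 5, 20]
Insert 39: [46, 39, 20, 5]
Insert 25: [46, 39, 20, 5, 25]
Insert 46: [46, 39, 46, 5, 25, 20]
Insert 8: [46, 39, 46, 5, 25, 20, 8]

Final heap: [46, 39, 46, 5, 25, 20, 8]


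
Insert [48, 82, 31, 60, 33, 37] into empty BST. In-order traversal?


Insert 48: root
Insert 82: R from 48
Insert 31: L from 48
Insert 60: R from 48 -> L from 82
Insert 33: L from 48 -> R from 31
Insert 37: L from 48 -> R from 31 -> R from 33

In-order: [31, 33, 37, 48, 60, 82]


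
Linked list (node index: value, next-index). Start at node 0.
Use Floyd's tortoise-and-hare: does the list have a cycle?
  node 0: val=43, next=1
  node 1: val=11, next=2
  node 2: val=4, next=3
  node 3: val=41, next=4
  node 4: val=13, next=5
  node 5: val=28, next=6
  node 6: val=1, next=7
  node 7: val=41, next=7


Floyd's tortoise (slow, +1) and hare (fast, +2):
  init: slow=0, fast=0
  step 1: slow=1, fast=2
  step 2: slow=2, fast=4
  step 3: slow=3, fast=6
  step 4: slow=4, fast=7
  step 5: slow=5, fast=7
  step 6: slow=6, fast=7
  step 7: slow=7, fast=7
  slow == fast at node 7: cycle detected

Cycle: yes


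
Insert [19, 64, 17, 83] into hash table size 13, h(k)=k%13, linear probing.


Insert 19: h=6 -> slot 6
Insert 64: h=12 -> slot 12
Insert 17: h=4 -> slot 4
Insert 83: h=5 -> slot 5

Table: [None, None, None, None, 17, 83, 19, None, None, None, None, None, 64]


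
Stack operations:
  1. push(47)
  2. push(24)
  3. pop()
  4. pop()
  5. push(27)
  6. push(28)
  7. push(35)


push(47) -> [47]
push(24) -> [47, 24]
pop()->24, [47]
pop()->47, []
push(27) -> [27]
push(28) -> [27, 28]
push(35) -> [27, 28, 35]

Final stack: [27, 28, 35]


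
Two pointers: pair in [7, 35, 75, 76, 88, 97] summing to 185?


lo=0(7)+hi=5(97)=104
lo=1(35)+hi=5(97)=132
lo=2(75)+hi=5(97)=172
lo=3(76)+hi=5(97)=173
lo=4(88)+hi=5(97)=185

Yes: 88+97=185


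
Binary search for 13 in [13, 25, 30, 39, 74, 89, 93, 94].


Step 1: lo=0, hi=7, mid=3, val=39
Step 2: lo=0, hi=2, mid=1, val=25
Step 3: lo=0, hi=0, mid=0, val=13

Found at index 0


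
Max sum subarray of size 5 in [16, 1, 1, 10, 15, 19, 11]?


[0:5]: 43
[1:6]: 46
[2:7]: 56

Max: 56 at [2:7]


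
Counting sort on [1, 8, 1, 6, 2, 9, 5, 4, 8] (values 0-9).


Input: [1, 8, 1, 6, 2, 9, 5, 4, 8]
Counts: [0, 2, 1, 0, 1, 1, 1, 0, 2, 1]

Sorted: [1, 1, 2, 4, 5, 6, 8, 8, 9]


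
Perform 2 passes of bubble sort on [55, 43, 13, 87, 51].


Initial: [55, 43, 13, 87, 51]
Pass 1: [43, 13, 55, 51, 87] (3 swaps)
Pass 2: [13, 43, 51, 55, 87] (2 swaps)

After 2 passes: [13, 43, 51, 55, 87]


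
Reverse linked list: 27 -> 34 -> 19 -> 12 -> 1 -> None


Step 1: curr=27, set curr.next=prev(None) | reversed so far: 27
Step 2: curr=34, set curr.next=prev(27) | reversed so far: 34 -> 27
Step 3: curr=19, set curr.next=prev(34) | reversed so far: 19 -> 34 -> 27
Step 4: curr=12, set curr.next=prev(19) | reversed so far: 12 -> 19 -> 34 -> 27
Step 5: curr=1, set curr.next=prev(12) | reversed so far: 1 -> 12 -> 19 -> 34 -> 27

1 -> 12 -> 19 -> 34 -> 27 -> None


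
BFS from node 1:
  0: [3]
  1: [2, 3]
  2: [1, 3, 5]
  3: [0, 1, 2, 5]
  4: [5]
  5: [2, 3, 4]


Visit 1, enqueue [2, 3]
Visit 2, enqueue [5]
Visit 3, enqueue [0]
Visit 5, enqueue [4]
Visit 0, enqueue []
Visit 4, enqueue []

BFS order: [1, 2, 3, 5, 0, 4]


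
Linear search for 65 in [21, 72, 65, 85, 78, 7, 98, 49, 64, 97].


i=0: 21!=65
i=1: 72!=65
i=2: 65==65 found!

Found at 2, 3 comps


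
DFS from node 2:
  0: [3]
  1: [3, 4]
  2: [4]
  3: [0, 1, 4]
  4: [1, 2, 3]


Visit 2, push [4]
Visit 4, push [3, 1]
Visit 1, push [3]
Visit 3, push [0]
Visit 0, push []

DFS order: [2, 4, 1, 3, 0]


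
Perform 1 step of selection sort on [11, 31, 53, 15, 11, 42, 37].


Initial: [11, 31, 53, 15, 11, 42, 37]
Step 1: min=11 at 0
  Swap: [11, 31, 53, 15, 11, 42, 37]

After 1 step: [11, 31, 53, 15, 11, 42, 37]


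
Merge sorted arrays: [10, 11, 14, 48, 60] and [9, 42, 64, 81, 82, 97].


Take 9 from B
Take 10 from A
Take 11 from A
Take 14 from A
Take 42 from B
Take 48 from A
Take 60 from A

Merged: [9, 10, 11, 14, 42, 48, 60, 64, 81, 82, 97]


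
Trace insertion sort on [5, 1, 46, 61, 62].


Initial: [5, 1, 46, 61, 62]
Insert 1: [1, 5, 46, 61, 62]
Insert 46: [1, 5, 46, 61, 62]
Insert 61: [1, 5, 46, 61, 62]
Insert 62: [1, 5, 46, 61, 62]

Sorted: [1, 5, 46, 61, 62]


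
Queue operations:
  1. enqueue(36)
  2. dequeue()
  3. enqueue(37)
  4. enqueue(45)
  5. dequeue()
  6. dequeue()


enqueue(36) -> [36]
dequeue()->36, []
enqueue(37) -> [37]
enqueue(45) -> [37, 45]
dequeue()->37, [45]
dequeue()->45, []

Final queue: []


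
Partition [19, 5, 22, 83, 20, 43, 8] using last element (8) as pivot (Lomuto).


Pivot: 8
  5 <= 8: swap -> [5, 19, 22, 83, 20, 43, 8]
Place pivot at 1: [5, 8, 22, 83, 20, 43, 19]

Partitioned: [5, 8, 22, 83, 20, 43, 19]


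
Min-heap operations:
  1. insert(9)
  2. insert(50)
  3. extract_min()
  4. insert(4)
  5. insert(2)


insert(9) -> [9]
insert(50) -> [9, 50]
extract_min()->9, [50]
insert(4) -> [4, 50]
insert(2) -> [2, 50, 4]

Final heap: [2, 50, 4]


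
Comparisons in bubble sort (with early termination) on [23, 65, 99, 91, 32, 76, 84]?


Algorithm: bubble sort (with early termination)
Input: [23, 65, 99, 91, 32, 76, 84]
Sorted: [23, 32, 65, 76, 84, 91, 99]

18


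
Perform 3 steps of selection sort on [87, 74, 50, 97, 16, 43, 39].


Initial: [87, 74, 50, 97, 16, 43, 39]
Step 1: min=16 at 4
  Swap: [16, 74, 50, 97, 87, 43, 39]
Step 2: min=39 at 6
  Swap: [16, 39, 50, 97, 87, 43, 74]
Step 3: min=43 at 5
  Swap: [16, 39, 43, 97, 87, 50, 74]

After 3 steps: [16, 39, 43, 97, 87, 50, 74]


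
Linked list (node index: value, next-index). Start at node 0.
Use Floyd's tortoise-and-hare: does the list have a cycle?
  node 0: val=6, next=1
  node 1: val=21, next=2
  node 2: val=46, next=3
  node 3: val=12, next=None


Floyd's tortoise (slow, +1) and hare (fast, +2):
  init: slow=0, fast=0
  step 1: slow=1, fast=2
  step 2: fast 2->3->None, no cycle

Cycle: no


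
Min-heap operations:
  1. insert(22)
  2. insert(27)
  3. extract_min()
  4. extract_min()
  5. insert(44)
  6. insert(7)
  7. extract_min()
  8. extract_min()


insert(22) -> [22]
insert(27) -> [22, 27]
extract_min()->22, [27]
extract_min()->27, []
insert(44) -> [44]
insert(7) -> [7, 44]
extract_min()->7, [44]
extract_min()->44, []

Final heap: []


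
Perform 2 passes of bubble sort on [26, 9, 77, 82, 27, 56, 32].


Initial: [26, 9, 77, 82, 27, 56, 32]
Pass 1: [9, 26, 77, 27, 56, 32, 82] (4 swaps)
Pass 2: [9, 26, 27, 56, 32, 77, 82] (3 swaps)

After 2 passes: [9, 26, 27, 56, 32, 77, 82]


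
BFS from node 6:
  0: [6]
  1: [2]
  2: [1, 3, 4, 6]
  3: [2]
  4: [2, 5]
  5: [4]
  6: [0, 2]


Visit 6, enqueue [0, 2]
Visit 0, enqueue []
Visit 2, enqueue [1, 3, 4]
Visit 1, enqueue []
Visit 3, enqueue []
Visit 4, enqueue [5]
Visit 5, enqueue []

BFS order: [6, 0, 2, 1, 3, 4, 5]


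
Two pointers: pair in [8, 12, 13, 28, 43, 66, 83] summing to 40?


lo=0(8)+hi=6(83)=91
lo=0(8)+hi=5(66)=74
lo=0(8)+hi=4(43)=51
lo=0(8)+hi=3(28)=36
lo=1(12)+hi=3(28)=40

Yes: 12+28=40


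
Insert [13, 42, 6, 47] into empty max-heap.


Insert 13: [13]
Insert 42: [42, 13]
Insert 6: [42, 13, 6]
Insert 47: [47, 42, 6, 13]

Final heap: [47, 42, 6, 13]


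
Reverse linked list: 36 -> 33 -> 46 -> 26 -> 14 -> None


Step 1: curr=36, set curr.next=prev(None) | reversed so far: 36
Step 2: curr=33, set curr.next=prev(36) | reversed so far: 33 -> 36
Step 3: curr=46, set curr.next=prev(33) | reversed so far: 46 -> 33 -> 36
Step 4: curr=26, set curr.next=prev(46) | reversed so far: 26 -> 46 -> 33 -> 36
Step 5: curr=14, set curr.next=prev(26) | reversed so far: 14 -> 26 -> 46 -> 33 -> 36

14 -> 26 -> 46 -> 33 -> 36 -> None


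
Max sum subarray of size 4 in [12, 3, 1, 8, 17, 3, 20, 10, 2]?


[0:4]: 24
[1:5]: 29
[2:6]: 29
[3:7]: 48
[4:8]: 50
[5:9]: 35

Max: 50 at [4:8]


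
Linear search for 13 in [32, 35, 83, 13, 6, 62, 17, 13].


i=0: 32!=13
i=1: 35!=13
i=2: 83!=13
i=3: 13==13 found!

Found at 3, 4 comps


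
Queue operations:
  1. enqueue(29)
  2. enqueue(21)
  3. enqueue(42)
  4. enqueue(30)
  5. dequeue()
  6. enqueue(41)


enqueue(29) -> [29]
enqueue(21) -> [29, 21]
enqueue(42) -> [29, 21, 42]
enqueue(30) -> [29, 21, 42, 30]
dequeue()->29, [21, 42, 30]
enqueue(41) -> [21, 42, 30, 41]

Final queue: [21, 42, 30, 41]


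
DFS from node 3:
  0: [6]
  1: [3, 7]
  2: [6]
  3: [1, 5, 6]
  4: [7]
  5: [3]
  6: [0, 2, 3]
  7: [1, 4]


Visit 3, push [6, 5, 1]
Visit 1, push [7]
Visit 7, push [4]
Visit 4, push []
Visit 5, push []
Visit 6, push [2, 0]
Visit 0, push []
Visit 2, push []

DFS order: [3, 1, 7, 4, 5, 6, 0, 2]


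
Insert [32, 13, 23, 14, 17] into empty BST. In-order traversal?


Insert 32: root
Insert 13: L from 32
Insert 23: L from 32 -> R from 13
Insert 14: L from 32 -> R from 13 -> L from 23
Insert 17: L from 32 -> R from 13 -> L from 23 -> R from 14

In-order: [13, 14, 17, 23, 32]


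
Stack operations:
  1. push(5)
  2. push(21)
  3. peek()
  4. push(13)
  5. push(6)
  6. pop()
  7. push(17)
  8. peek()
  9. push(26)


push(5) -> [5]
push(21) -> [5, 21]
peek()->21
push(13) -> [5, 21, 13]
push(6) -> [5, 21, 13, 6]
pop()->6, [5, 21, 13]
push(17) -> [5, 21, 13, 17]
peek()->17
push(26) -> [5, 21, 13, 17, 26]

Final stack: [5, 21, 13, 17, 26]


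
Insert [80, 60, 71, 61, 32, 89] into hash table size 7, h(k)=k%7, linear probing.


Insert 80: h=3 -> slot 3
Insert 60: h=4 -> slot 4
Insert 71: h=1 -> slot 1
Insert 61: h=5 -> slot 5
Insert 32: h=4, 2 probes -> slot 6
Insert 89: h=5, 2 probes -> slot 0

Table: [89, 71, None, 80, 60, 61, 32]


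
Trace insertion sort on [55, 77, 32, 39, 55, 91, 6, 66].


Initial: [55, 77, 32, 39, 55, 91, 6, 66]
Insert 77: [55, 77, 32, 39, 55, 91, 6, 66]
Insert 32: [32, 55, 77, 39, 55, 91, 6, 66]
Insert 39: [32, 39, 55, 77, 55, 91, 6, 66]
Insert 55: [32, 39, 55, 55, 77, 91, 6, 66]
Insert 91: [32, 39, 55, 55, 77, 91, 6, 66]
Insert 6: [6, 32, 39, 55, 55, 77, 91, 66]
Insert 66: [6, 32, 39, 55, 55, 66, 77, 91]

Sorted: [6, 32, 39, 55, 55, 66, 77, 91]


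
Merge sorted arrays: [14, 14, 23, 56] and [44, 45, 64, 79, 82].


Take 14 from A
Take 14 from A
Take 23 from A
Take 44 from B
Take 45 from B
Take 56 from A

Merged: [14, 14, 23, 44, 45, 56, 64, 79, 82]


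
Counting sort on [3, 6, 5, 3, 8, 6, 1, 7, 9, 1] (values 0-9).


Input: [3, 6, 5, 3, 8, 6, 1, 7, 9, 1]
Counts: [0, 2, 0, 2, 0, 1, 2, 1, 1, 1]

Sorted: [1, 1, 3, 3, 5, 6, 6, 7, 8, 9]


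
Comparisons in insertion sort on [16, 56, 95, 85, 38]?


Algorithm: insertion sort
Input: [16, 56, 95, 85, 38]
Sorted: [16, 38, 56, 85, 95]

8


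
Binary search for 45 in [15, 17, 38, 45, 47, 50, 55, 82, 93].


Step 1: lo=0, hi=8, mid=4, val=47
Step 2: lo=0, hi=3, mid=1, val=17
Step 3: lo=2, hi=3, mid=2, val=38
Step 4: lo=3, hi=3, mid=3, val=45

Found at index 3


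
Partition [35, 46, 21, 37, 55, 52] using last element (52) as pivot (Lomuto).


Pivot: 52
  35 <= 52: advance i (no swap)
  46 <= 52: advance i (no swap)
  21 <= 52: advance i (no swap)
  37 <= 52: advance i (no swap)
Place pivot at 4: [35, 46, 21, 37, 52, 55]

Partitioned: [35, 46, 21, 37, 52, 55]


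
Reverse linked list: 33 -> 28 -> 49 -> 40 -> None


Step 1: curr=33, set curr.next=prev(None) | reversed so far: 33
Step 2: curr=28, set curr.next=prev(33) | reversed so far: 28 -> 33
Step 3: curr=49, set curr.next=prev(28) | reversed so far: 49 -> 28 -> 33
Step 4: curr=40, set curr.next=prev(49) | reversed so far: 40 -> 49 -> 28 -> 33

40 -> 49 -> 28 -> 33 -> None


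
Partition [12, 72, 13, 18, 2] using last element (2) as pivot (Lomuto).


Pivot: 2
Place pivot at 0: [2, 72, 13, 18, 12]

Partitioned: [2, 72, 13, 18, 12]


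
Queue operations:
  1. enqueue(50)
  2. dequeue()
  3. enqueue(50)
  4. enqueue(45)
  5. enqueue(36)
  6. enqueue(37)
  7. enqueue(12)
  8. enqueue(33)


enqueue(50) -> [50]
dequeue()->50, []
enqueue(50) -> [50]
enqueue(45) -> [50, 45]
enqueue(36) -> [50, 45, 36]
enqueue(37) -> [50, 45, 36, 37]
enqueue(12) -> [50, 45, 36, 37, 12]
enqueue(33) -> [50, 45, 36, 37, 12, 33]

Final queue: [50, 45, 36, 37, 12, 33]


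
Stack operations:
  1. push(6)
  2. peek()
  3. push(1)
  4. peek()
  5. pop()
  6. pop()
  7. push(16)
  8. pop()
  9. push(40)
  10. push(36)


push(6) -> [6]
peek()->6
push(1) -> [6, 1]
peek()->1
pop()->1, [6]
pop()->6, []
push(16) -> [16]
pop()->16, []
push(40) -> [40]
push(36) -> [40, 36]

Final stack: [40, 36]


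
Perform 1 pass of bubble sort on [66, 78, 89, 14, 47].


Initial: [66, 78, 89, 14, 47]
Pass 1: [66, 78, 14, 47, 89] (2 swaps)

After 1 pass: [66, 78, 14, 47, 89]


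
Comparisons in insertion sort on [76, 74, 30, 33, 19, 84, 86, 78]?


Algorithm: insertion sort
Input: [76, 74, 30, 33, 19, 84, 86, 78]
Sorted: [19, 30, 33, 74, 76, 78, 84, 86]

15


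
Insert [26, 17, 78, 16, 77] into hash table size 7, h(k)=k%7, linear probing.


Insert 26: h=5 -> slot 5
Insert 17: h=3 -> slot 3
Insert 78: h=1 -> slot 1
Insert 16: h=2 -> slot 2
Insert 77: h=0 -> slot 0

Table: [77, 78, 16, 17, None, 26, None]


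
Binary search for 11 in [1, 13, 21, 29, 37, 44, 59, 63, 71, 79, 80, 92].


Step 1: lo=0, hi=11, mid=5, val=44
Step 2: lo=0, hi=4, mid=2, val=21
Step 3: lo=0, hi=1, mid=0, val=1
Step 4: lo=1, hi=1, mid=1, val=13

Not found


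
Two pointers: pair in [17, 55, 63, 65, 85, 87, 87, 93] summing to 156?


lo=0(17)+hi=7(93)=110
lo=1(55)+hi=7(93)=148
lo=2(63)+hi=7(93)=156

Yes: 63+93=156


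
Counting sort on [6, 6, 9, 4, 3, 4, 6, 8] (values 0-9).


Input: [6, 6, 9, 4, 3, 4, 6, 8]
Counts: [0, 0, 0, 1, 2, 0, 3, 0, 1, 1]

Sorted: [3, 4, 4, 6, 6, 6, 8, 9]


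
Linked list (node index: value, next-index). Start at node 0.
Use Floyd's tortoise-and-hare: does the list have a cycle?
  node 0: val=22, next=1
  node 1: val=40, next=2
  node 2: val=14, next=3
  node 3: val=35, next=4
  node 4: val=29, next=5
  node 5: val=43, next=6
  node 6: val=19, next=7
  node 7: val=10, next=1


Floyd's tortoise (slow, +1) and hare (fast, +2):
  init: slow=0, fast=0
  step 1: slow=1, fast=2
  step 2: slow=2, fast=4
  step 3: slow=3, fast=6
  step 4: slow=4, fast=1
  step 5: slow=5, fast=3
  step 6: slow=6, fast=5
  step 7: slow=7, fast=7
  slow == fast at node 7: cycle detected

Cycle: yes


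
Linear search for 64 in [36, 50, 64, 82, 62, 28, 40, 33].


i=0: 36!=64
i=1: 50!=64
i=2: 64==64 found!

Found at 2, 3 comps


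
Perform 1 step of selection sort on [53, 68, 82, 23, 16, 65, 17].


Initial: [53, 68, 82, 23, 16, 65, 17]
Step 1: min=16 at 4
  Swap: [16, 68, 82, 23, 53, 65, 17]

After 1 step: [16, 68, 82, 23, 53, 65, 17]


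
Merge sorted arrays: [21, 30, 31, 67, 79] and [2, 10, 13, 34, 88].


Take 2 from B
Take 10 from B
Take 13 from B
Take 21 from A
Take 30 from A
Take 31 from A
Take 34 from B
Take 67 from A
Take 79 from A

Merged: [2, 10, 13, 21, 30, 31, 34, 67, 79, 88]


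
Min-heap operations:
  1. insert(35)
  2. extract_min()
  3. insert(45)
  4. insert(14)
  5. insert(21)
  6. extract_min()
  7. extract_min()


insert(35) -> [35]
extract_min()->35, []
insert(45) -> [45]
insert(14) -> [14, 45]
insert(21) -> [14, 45, 21]
extract_min()->14, [21, 45]
extract_min()->21, [45]

Final heap: [45]


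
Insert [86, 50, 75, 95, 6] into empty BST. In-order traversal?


Insert 86: root
Insert 50: L from 86
Insert 75: L from 86 -> R from 50
Insert 95: R from 86
Insert 6: L from 86 -> L from 50

In-order: [6, 50, 75, 86, 95]


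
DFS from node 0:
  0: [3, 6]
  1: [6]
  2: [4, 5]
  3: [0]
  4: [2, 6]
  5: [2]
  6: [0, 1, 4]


Visit 0, push [6, 3]
Visit 3, push []
Visit 6, push [4, 1]
Visit 1, push []
Visit 4, push [2]
Visit 2, push [5]
Visit 5, push []

DFS order: [0, 3, 6, 1, 4, 2, 5]


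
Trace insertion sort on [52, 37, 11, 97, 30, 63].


Initial: [52, 37, 11, 97, 30, 63]
Insert 37: [37, 52, 11, 97, 30, 63]
Insert 11: [11, 37, 52, 97, 30, 63]
Insert 97: [11, 37, 52, 97, 30, 63]
Insert 30: [11, 30, 37, 52, 97, 63]
Insert 63: [11, 30, 37, 52, 63, 97]

Sorted: [11, 30, 37, 52, 63, 97]


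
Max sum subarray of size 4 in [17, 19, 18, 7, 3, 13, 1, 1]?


[0:4]: 61
[1:5]: 47
[2:6]: 41
[3:7]: 24
[4:8]: 18

Max: 61 at [0:4]


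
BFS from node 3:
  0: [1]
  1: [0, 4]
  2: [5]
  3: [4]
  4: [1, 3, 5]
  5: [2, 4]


Visit 3, enqueue [4]
Visit 4, enqueue [1, 5]
Visit 1, enqueue [0]
Visit 5, enqueue [2]
Visit 0, enqueue []
Visit 2, enqueue []

BFS order: [3, 4, 1, 5, 0, 2]


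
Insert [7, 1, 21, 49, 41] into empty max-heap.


Insert 7: [7]
Insert 1: [7, 1]
Insert 21: [21, 1, 7]
Insert 49: [49, 21, 7, 1]
Insert 41: [49, 41, 7, 1, 21]

Final heap: [49, 41, 7, 1, 21]


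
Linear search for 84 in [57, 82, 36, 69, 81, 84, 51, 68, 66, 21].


i=0: 57!=84
i=1: 82!=84
i=2: 36!=84
i=3: 69!=84
i=4: 81!=84
i=5: 84==84 found!

Found at 5, 6 comps


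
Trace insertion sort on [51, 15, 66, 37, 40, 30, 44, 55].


Initial: [51, 15, 66, 37, 40, 30, 44, 55]
Insert 15: [15, 51, 66, 37, 40, 30, 44, 55]
Insert 66: [15, 51, 66, 37, 40, 30, 44, 55]
Insert 37: [15, 37, 51, 66, 40, 30, 44, 55]
Insert 40: [15, 37, 40, 51, 66, 30, 44, 55]
Insert 30: [15, 30, 37, 40, 51, 66, 44, 55]
Insert 44: [15, 30, 37, 40, 44, 51, 66, 55]
Insert 55: [15, 30, 37, 40, 44, 51, 55, 66]

Sorted: [15, 30, 37, 40, 44, 51, 55, 66]


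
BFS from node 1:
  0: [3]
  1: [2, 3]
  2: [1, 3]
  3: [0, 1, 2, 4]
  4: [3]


Visit 1, enqueue [2, 3]
Visit 2, enqueue []
Visit 3, enqueue [0, 4]
Visit 0, enqueue []
Visit 4, enqueue []

BFS order: [1, 2, 3, 0, 4]


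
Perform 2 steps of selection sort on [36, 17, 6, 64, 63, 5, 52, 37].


Initial: [36, 17, 6, 64, 63, 5, 52, 37]
Step 1: min=5 at 5
  Swap: [5, 17, 6, 64, 63, 36, 52, 37]
Step 2: min=6 at 2
  Swap: [5, 6, 17, 64, 63, 36, 52, 37]

After 2 steps: [5, 6, 17, 64, 63, 36, 52, 37]


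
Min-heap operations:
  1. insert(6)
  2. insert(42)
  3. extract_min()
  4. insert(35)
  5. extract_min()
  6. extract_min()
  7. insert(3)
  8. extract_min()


insert(6) -> [6]
insert(42) -> [6, 42]
extract_min()->6, [42]
insert(35) -> [35, 42]
extract_min()->35, [42]
extract_min()->42, []
insert(3) -> [3]
extract_min()->3, []

Final heap: []


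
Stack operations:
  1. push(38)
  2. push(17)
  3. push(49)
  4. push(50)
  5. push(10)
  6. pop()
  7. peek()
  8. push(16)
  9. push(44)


push(38) -> [38]
push(17) -> [38, 17]
push(49) -> [38, 17, 49]
push(50) -> [38, 17, 49, 50]
push(10) -> [38, 17, 49, 50, 10]
pop()->10, [38, 17, 49, 50]
peek()->50
push(16) -> [38, 17, 49, 50, 16]
push(44) -> [38, 17, 49, 50, 16, 44]

Final stack: [38, 17, 49, 50, 16, 44]


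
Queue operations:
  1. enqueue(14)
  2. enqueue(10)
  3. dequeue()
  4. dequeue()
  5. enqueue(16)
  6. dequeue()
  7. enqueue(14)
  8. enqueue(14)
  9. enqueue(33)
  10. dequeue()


enqueue(14) -> [14]
enqueue(10) -> [14, 10]
dequeue()->14, [10]
dequeue()->10, []
enqueue(16) -> [16]
dequeue()->16, []
enqueue(14) -> [14]
enqueue(14) -> [14, 14]
enqueue(33) -> [14, 14, 33]
dequeue()->14, [14, 33]

Final queue: [14, 33]


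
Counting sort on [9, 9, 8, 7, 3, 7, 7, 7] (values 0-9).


Input: [9, 9, 8, 7, 3, 7, 7, 7]
Counts: [0, 0, 0, 1, 0, 0, 0, 4, 1, 2]

Sorted: [3, 7, 7, 7, 7, 8, 9, 9]


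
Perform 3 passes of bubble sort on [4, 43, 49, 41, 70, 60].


Initial: [4, 43, 49, 41, 70, 60]
Pass 1: [4, 43, 41, 49, 60, 70] (2 swaps)
Pass 2: [4, 41, 43, 49, 60, 70] (1 swaps)
Pass 3: [4, 41, 43, 49, 60, 70] (0 swaps)

After 3 passes: [4, 41, 43, 49, 60, 70]


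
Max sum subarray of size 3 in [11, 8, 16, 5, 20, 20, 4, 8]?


[0:3]: 35
[1:4]: 29
[2:5]: 41
[3:6]: 45
[4:7]: 44
[5:8]: 32

Max: 45 at [3:6]


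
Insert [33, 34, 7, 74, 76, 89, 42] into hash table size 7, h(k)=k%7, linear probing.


Insert 33: h=5 -> slot 5
Insert 34: h=6 -> slot 6
Insert 7: h=0 -> slot 0
Insert 74: h=4 -> slot 4
Insert 76: h=6, 2 probes -> slot 1
Insert 89: h=5, 4 probes -> slot 2
Insert 42: h=0, 3 probes -> slot 3

Table: [7, 76, 89, 42, 74, 33, 34]


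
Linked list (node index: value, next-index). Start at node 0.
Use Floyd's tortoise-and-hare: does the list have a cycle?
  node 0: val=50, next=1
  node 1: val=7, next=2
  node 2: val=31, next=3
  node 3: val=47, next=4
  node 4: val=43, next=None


Floyd's tortoise (slow, +1) and hare (fast, +2):
  init: slow=0, fast=0
  step 1: slow=1, fast=2
  step 2: slow=2, fast=4
  step 3: fast -> None, no cycle

Cycle: no


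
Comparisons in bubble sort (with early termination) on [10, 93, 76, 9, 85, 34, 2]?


Algorithm: bubble sort (with early termination)
Input: [10, 93, 76, 9, 85, 34, 2]
Sorted: [2, 9, 10, 34, 76, 85, 93]

21


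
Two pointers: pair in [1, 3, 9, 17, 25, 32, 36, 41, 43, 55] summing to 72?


lo=0(1)+hi=9(55)=56
lo=1(3)+hi=9(55)=58
lo=2(9)+hi=9(55)=64
lo=3(17)+hi=9(55)=72

Yes: 17+55=72


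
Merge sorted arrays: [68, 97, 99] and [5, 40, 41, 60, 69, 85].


Take 5 from B
Take 40 from B
Take 41 from B
Take 60 from B
Take 68 from A
Take 69 from B
Take 85 from B

Merged: [5, 40, 41, 60, 68, 69, 85, 97, 99]


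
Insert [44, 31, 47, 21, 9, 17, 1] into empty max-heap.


Insert 44: [44]
Insert 31: [44, 31]
Insert 47: [47, 31, 44]
Insert 21: [47, 31, 44, 21]
Insert 9: [47, 31, 44, 21, 9]
Insert 17: [47, 31, 44, 21, 9, 17]
Insert 1: [47, 31, 44, 21, 9, 17, 1]

Final heap: [47, 31, 44, 21, 9, 17, 1]


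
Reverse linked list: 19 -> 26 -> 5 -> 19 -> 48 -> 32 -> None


Step 1: curr=19, set curr.next=prev(None) | reversed so far: 19
Step 2: curr=26, set curr.next=prev(19) | reversed so far: 26 -> 19
Step 3: curr=5, set curr.next=prev(26) | reversed so far: 5 -> 26 -> 19
Step 4: curr=19, set curr.next=prev(5) | reversed so far: 19 -> 5 -> 26 -> 19
Step 5: curr=48, set curr.next=prev(19) | reversed so far: 48 -> 19 -> 5 -> 26 -> 19
Step 6: curr=32, set curr.next=prev(48) | reversed so far: 32 -> 48 -> 19 -> 5 -> 26 -> 19

32 -> 48 -> 19 -> 5 -> 26 -> 19 -> None


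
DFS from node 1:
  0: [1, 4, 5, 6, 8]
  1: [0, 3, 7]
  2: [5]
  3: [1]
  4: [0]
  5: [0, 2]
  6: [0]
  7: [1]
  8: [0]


Visit 1, push [7, 3, 0]
Visit 0, push [8, 6, 5, 4]
Visit 4, push []
Visit 5, push [2]
Visit 2, push []
Visit 6, push []
Visit 8, push []
Visit 3, push []
Visit 7, push []

DFS order: [1, 0, 4, 5, 2, 6, 8, 3, 7]


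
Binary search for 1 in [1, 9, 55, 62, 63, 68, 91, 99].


Step 1: lo=0, hi=7, mid=3, val=62
Step 2: lo=0, hi=2, mid=1, val=9
Step 3: lo=0, hi=0, mid=0, val=1

Found at index 0


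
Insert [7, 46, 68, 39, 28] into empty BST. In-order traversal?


Insert 7: root
Insert 46: R from 7
Insert 68: R from 7 -> R from 46
Insert 39: R from 7 -> L from 46
Insert 28: R from 7 -> L from 46 -> L from 39

In-order: [7, 28, 39, 46, 68]


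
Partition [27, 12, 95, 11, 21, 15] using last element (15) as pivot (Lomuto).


Pivot: 15
  12 <= 15: swap -> [12, 27, 95, 11, 21, 15]
  11 <= 15: swap -> [12, 11, 95, 27, 21, 15]
Place pivot at 2: [12, 11, 15, 27, 21, 95]

Partitioned: [12, 11, 15, 27, 21, 95]


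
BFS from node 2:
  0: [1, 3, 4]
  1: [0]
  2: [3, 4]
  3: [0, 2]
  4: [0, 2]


Visit 2, enqueue [3, 4]
Visit 3, enqueue [0]
Visit 4, enqueue []
Visit 0, enqueue [1]
Visit 1, enqueue []

BFS order: [2, 3, 4, 0, 1]


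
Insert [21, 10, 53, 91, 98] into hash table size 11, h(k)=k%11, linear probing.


Insert 21: h=10 -> slot 10
Insert 10: h=10, 1 probes -> slot 0
Insert 53: h=9 -> slot 9
Insert 91: h=3 -> slot 3
Insert 98: h=10, 2 probes -> slot 1

Table: [10, 98, None, 91, None, None, None, None, None, 53, 21]


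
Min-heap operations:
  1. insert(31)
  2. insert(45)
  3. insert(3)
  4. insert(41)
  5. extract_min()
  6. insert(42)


insert(31) -> [31]
insert(45) -> [31, 45]
insert(3) -> [3, 45, 31]
insert(41) -> [3, 41, 31, 45]
extract_min()->3, [31, 41, 45]
insert(42) -> [31, 41, 45, 42]

Final heap: [31, 41, 45, 42]


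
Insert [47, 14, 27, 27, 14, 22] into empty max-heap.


Insert 47: [47]
Insert 14: [47, 14]
Insert 27: [47, 14, 27]
Insert 27: [47, 27, 27, 14]
Insert 14: [47, 27, 27, 14, 14]
Insert 22: [47, 27, 27, 14, 14, 22]

Final heap: [47, 27, 27, 14, 14, 22]


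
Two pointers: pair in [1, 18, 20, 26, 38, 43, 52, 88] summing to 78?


lo=0(1)+hi=7(88)=89
lo=0(1)+hi=6(52)=53
lo=1(18)+hi=6(52)=70
lo=2(20)+hi=6(52)=72
lo=3(26)+hi=6(52)=78

Yes: 26+52=78


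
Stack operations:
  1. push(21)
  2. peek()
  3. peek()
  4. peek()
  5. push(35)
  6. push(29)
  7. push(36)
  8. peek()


push(21) -> [21]
peek()->21
peek()->21
peek()->21
push(35) -> [21, 35]
push(29) -> [21, 35, 29]
push(36) -> [21, 35, 29, 36]
peek()->36

Final stack: [21, 35, 29, 36]


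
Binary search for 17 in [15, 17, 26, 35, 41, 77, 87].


Step 1: lo=0, hi=6, mid=3, val=35
Step 2: lo=0, hi=2, mid=1, val=17

Found at index 1


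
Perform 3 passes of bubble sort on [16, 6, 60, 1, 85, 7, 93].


Initial: [16, 6, 60, 1, 85, 7, 93]
Pass 1: [6, 16, 1, 60, 7, 85, 93] (3 swaps)
Pass 2: [6, 1, 16, 7, 60, 85, 93] (2 swaps)
Pass 3: [1, 6, 7, 16, 60, 85, 93] (2 swaps)

After 3 passes: [1, 6, 7, 16, 60, 85, 93]


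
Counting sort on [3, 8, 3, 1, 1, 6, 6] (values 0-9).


Input: [3, 8, 3, 1, 1, 6, 6]
Counts: [0, 2, 0, 2, 0, 0, 2, 0, 1, 0]

Sorted: [1, 1, 3, 3, 6, 6, 8]


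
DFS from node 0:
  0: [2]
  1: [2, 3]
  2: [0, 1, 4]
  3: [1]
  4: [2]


Visit 0, push [2]
Visit 2, push [4, 1]
Visit 1, push [3]
Visit 3, push []
Visit 4, push []

DFS order: [0, 2, 1, 3, 4]


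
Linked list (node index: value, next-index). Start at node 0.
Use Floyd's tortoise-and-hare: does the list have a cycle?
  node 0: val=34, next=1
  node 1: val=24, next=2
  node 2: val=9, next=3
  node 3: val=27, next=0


Floyd's tortoise (slow, +1) and hare (fast, +2):
  init: slow=0, fast=0
  step 1: slow=1, fast=2
  step 2: slow=2, fast=0
  step 3: slow=3, fast=2
  step 4: slow=0, fast=0
  slow == fast at node 0: cycle detected

Cycle: yes


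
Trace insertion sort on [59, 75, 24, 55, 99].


Initial: [59, 75, 24, 55, 99]
Insert 75: [59, 75, 24, 55, 99]
Insert 24: [24, 59, 75, 55, 99]
Insert 55: [24, 55, 59, 75, 99]
Insert 99: [24, 55, 59, 75, 99]

Sorted: [24, 55, 59, 75, 99]


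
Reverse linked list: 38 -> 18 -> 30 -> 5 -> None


Step 1: curr=38, set curr.next=prev(None) | reversed so far: 38
Step 2: curr=18, set curr.next=prev(38) | reversed so far: 18 -> 38
Step 3: curr=30, set curr.next=prev(18) | reversed so far: 30 -> 18 -> 38
Step 4: curr=5, set curr.next=prev(30) | reversed so far: 5 -> 30 -> 18 -> 38

5 -> 30 -> 18 -> 38 -> None


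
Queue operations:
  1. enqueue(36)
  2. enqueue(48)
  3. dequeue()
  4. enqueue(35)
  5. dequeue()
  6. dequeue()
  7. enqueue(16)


enqueue(36) -> [36]
enqueue(48) -> [36, 48]
dequeue()->36, [48]
enqueue(35) -> [48, 35]
dequeue()->48, [35]
dequeue()->35, []
enqueue(16) -> [16]

Final queue: [16]


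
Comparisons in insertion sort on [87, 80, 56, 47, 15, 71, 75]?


Algorithm: insertion sort
Input: [87, 80, 56, 47, 15, 71, 75]
Sorted: [15, 47, 56, 71, 75, 80, 87]

16


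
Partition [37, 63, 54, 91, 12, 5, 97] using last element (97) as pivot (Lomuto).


Pivot: 97
  37 <= 97: advance i (no swap)
  63 <= 97: advance i (no swap)
  54 <= 97: advance i (no swap)
  91 <= 97: advance i (no swap)
  12 <= 97: advance i (no swap)
  5 <= 97: advance i (no swap)
Place pivot at 6: [37, 63, 54, 91, 12, 5, 97]

Partitioned: [37, 63, 54, 91, 12, 5, 97]


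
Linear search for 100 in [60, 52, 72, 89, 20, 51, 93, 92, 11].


i=0: 60!=100
i=1: 52!=100
i=2: 72!=100
i=3: 89!=100
i=4: 20!=100
i=5: 51!=100
i=6: 93!=100
i=7: 92!=100
i=8: 11!=100

Not found, 9 comps


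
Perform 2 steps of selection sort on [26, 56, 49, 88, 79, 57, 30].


Initial: [26, 56, 49, 88, 79, 57, 30]
Step 1: min=26 at 0
  Swap: [26, 56, 49, 88, 79, 57, 30]
Step 2: min=30 at 6
  Swap: [26, 30, 49, 88, 79, 57, 56]

After 2 steps: [26, 30, 49, 88, 79, 57, 56]


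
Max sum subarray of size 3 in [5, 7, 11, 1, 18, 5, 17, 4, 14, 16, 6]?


[0:3]: 23
[1:4]: 19
[2:5]: 30
[3:6]: 24
[4:7]: 40
[5:8]: 26
[6:9]: 35
[7:10]: 34
[8:11]: 36

Max: 40 at [4:7]


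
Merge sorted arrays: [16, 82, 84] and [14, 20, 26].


Take 14 from B
Take 16 from A
Take 20 from B
Take 26 from B

Merged: [14, 16, 20, 26, 82, 84]


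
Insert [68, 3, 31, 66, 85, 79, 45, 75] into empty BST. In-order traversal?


Insert 68: root
Insert 3: L from 68
Insert 31: L from 68 -> R from 3
Insert 66: L from 68 -> R from 3 -> R from 31
Insert 85: R from 68
Insert 79: R from 68 -> L from 85
Insert 45: L from 68 -> R from 3 -> R from 31 -> L from 66
Insert 75: R from 68 -> L from 85 -> L from 79

In-order: [3, 31, 45, 66, 68, 75, 79, 85]


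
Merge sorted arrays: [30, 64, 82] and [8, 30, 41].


Take 8 from B
Take 30 from A
Take 30 from B
Take 41 from B

Merged: [8, 30, 30, 41, 64, 82]


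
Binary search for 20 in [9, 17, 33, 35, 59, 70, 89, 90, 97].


Step 1: lo=0, hi=8, mid=4, val=59
Step 2: lo=0, hi=3, mid=1, val=17
Step 3: lo=2, hi=3, mid=2, val=33

Not found


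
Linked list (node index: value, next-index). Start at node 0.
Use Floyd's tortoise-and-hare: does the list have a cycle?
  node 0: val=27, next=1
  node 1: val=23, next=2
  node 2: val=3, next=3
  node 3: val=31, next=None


Floyd's tortoise (slow, +1) and hare (fast, +2):
  init: slow=0, fast=0
  step 1: slow=1, fast=2
  step 2: fast 2->3->None, no cycle

Cycle: no


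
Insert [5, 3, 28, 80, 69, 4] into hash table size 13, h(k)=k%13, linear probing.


Insert 5: h=5 -> slot 5
Insert 3: h=3 -> slot 3
Insert 28: h=2 -> slot 2
Insert 80: h=2, 2 probes -> slot 4
Insert 69: h=4, 2 probes -> slot 6
Insert 4: h=4, 3 probes -> slot 7

Table: [None, None, 28, 3, 80, 5, 69, 4, None, None, None, None, None]


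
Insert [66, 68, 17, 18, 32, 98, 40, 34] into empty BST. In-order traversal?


Insert 66: root
Insert 68: R from 66
Insert 17: L from 66
Insert 18: L from 66 -> R from 17
Insert 32: L from 66 -> R from 17 -> R from 18
Insert 98: R from 66 -> R from 68
Insert 40: L from 66 -> R from 17 -> R from 18 -> R from 32
Insert 34: L from 66 -> R from 17 -> R from 18 -> R from 32 -> L from 40

In-order: [17, 18, 32, 34, 40, 66, 68, 98]


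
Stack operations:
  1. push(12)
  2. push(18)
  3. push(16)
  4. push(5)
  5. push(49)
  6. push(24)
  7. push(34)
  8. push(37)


push(12) -> [12]
push(18) -> [12, 18]
push(16) -> [12, 18, 16]
push(5) -> [12, 18, 16, 5]
push(49) -> [12, 18, 16, 5, 49]
push(24) -> [12, 18, 16, 5, 49, 24]
push(34) -> [12, 18, 16, 5, 49, 24, 34]
push(37) -> [12, 18, 16, 5, 49, 24, 34, 37]

Final stack: [12, 18, 16, 5, 49, 24, 34, 37]


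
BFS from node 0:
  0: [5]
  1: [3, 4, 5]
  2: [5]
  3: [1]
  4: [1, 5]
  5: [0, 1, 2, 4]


Visit 0, enqueue [5]
Visit 5, enqueue [1, 2, 4]
Visit 1, enqueue [3]
Visit 2, enqueue []
Visit 4, enqueue []
Visit 3, enqueue []

BFS order: [0, 5, 1, 2, 4, 3]


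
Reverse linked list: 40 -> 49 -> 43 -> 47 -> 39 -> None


Step 1: curr=40, set curr.next=prev(None) | reversed so far: 40
Step 2: curr=49, set curr.next=prev(40) | reversed so far: 49 -> 40
Step 3: curr=43, set curr.next=prev(49) | reversed so far: 43 -> 49 -> 40
Step 4: curr=47, set curr.next=prev(43) | reversed so far: 47 -> 43 -> 49 -> 40
Step 5: curr=39, set curr.next=prev(47) | reversed so far: 39 -> 47 -> 43 -> 49 -> 40

39 -> 47 -> 43 -> 49 -> 40 -> None


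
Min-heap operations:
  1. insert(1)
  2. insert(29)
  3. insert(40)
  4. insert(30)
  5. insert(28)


insert(1) -> [1]
insert(29) -> [1, 29]
insert(40) -> [1, 29, 40]
insert(30) -> [1, 29, 40, 30]
insert(28) -> [1, 28, 40, 30, 29]

Final heap: [1, 28, 40, 30, 29]


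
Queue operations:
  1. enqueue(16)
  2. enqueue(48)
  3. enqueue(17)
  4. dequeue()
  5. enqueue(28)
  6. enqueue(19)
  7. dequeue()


enqueue(16) -> [16]
enqueue(48) -> [16, 48]
enqueue(17) -> [16, 48, 17]
dequeue()->16, [48, 17]
enqueue(28) -> [48, 17, 28]
enqueue(19) -> [48, 17, 28, 19]
dequeue()->48, [17, 28, 19]

Final queue: [17, 28, 19]


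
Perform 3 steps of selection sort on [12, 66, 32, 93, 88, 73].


Initial: [12, 66, 32, 93, 88, 73]
Step 1: min=12 at 0
  Swap: [12, 66, 32, 93, 88, 73]
Step 2: min=32 at 2
  Swap: [12, 32, 66, 93, 88, 73]
Step 3: min=66 at 2
  Swap: [12, 32, 66, 93, 88, 73]

After 3 steps: [12, 32, 66, 93, 88, 73]


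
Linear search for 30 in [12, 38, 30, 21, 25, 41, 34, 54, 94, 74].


i=0: 12!=30
i=1: 38!=30
i=2: 30==30 found!

Found at 2, 3 comps


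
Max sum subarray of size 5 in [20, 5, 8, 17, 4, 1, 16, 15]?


[0:5]: 54
[1:6]: 35
[2:7]: 46
[3:8]: 53

Max: 54 at [0:5]


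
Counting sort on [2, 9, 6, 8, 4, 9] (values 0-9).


Input: [2, 9, 6, 8, 4, 9]
Counts: [0, 0, 1, 0, 1, 0, 1, 0, 1, 2]

Sorted: [2, 4, 6, 8, 9, 9]


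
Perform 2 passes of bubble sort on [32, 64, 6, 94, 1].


Initial: [32, 64, 6, 94, 1]
Pass 1: [32, 6, 64, 1, 94] (2 swaps)
Pass 2: [6, 32, 1, 64, 94] (2 swaps)

After 2 passes: [6, 32, 1, 64, 94]


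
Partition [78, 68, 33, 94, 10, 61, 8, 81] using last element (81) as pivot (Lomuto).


Pivot: 81
  78 <= 81: advance i (no swap)
  68 <= 81: advance i (no swap)
  33 <= 81: advance i (no swap)
  10 <= 81: swap -> [78, 68, 33, 10, 94, 61, 8, 81]
  61 <= 81: swap -> [78, 68, 33, 10, 61, 94, 8, 81]
  8 <= 81: swap -> [78, 68, 33, 10, 61, 8, 94, 81]
Place pivot at 6: [78, 68, 33, 10, 61, 8, 81, 94]

Partitioned: [78, 68, 33, 10, 61, 8, 81, 94]


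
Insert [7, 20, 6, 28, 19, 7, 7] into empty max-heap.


Insert 7: [7]
Insert 20: [20, 7]
Insert 6: [20, 7, 6]
Insert 28: [28, 20, 6, 7]
Insert 19: [28, 20, 6, 7, 19]
Insert 7: [28, 20, 7, 7, 19, 6]
Insert 7: [28, 20, 7, 7, 19, 6, 7]

Final heap: [28, 20, 7, 7, 19, 6, 7]


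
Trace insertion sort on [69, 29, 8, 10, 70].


Initial: [69, 29, 8, 10, 70]
Insert 29: [29, 69, 8, 10, 70]
Insert 8: [8, 29, 69, 10, 70]
Insert 10: [8, 10, 29, 69, 70]
Insert 70: [8, 10, 29, 69, 70]

Sorted: [8, 10, 29, 69, 70]


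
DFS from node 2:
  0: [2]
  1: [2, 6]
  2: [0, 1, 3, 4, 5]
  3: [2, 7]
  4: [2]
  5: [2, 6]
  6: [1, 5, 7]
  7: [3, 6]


Visit 2, push [5, 4, 3, 1, 0]
Visit 0, push []
Visit 1, push [6]
Visit 6, push [7, 5]
Visit 5, push []
Visit 7, push [3]
Visit 3, push []
Visit 4, push []

DFS order: [2, 0, 1, 6, 5, 7, 3, 4]


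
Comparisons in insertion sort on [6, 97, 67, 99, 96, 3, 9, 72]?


Algorithm: insertion sort
Input: [6, 97, 67, 99, 96, 3, 9, 72]
Sorted: [3, 6, 9, 67, 72, 96, 97, 99]

21


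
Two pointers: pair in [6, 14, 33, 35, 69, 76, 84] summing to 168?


lo=0(6)+hi=6(84)=90
lo=1(14)+hi=6(84)=98
lo=2(33)+hi=6(84)=117
lo=3(35)+hi=6(84)=119
lo=4(69)+hi=6(84)=153
lo=5(76)+hi=6(84)=160

No pair found


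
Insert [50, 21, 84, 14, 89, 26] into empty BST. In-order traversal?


Insert 50: root
Insert 21: L from 50
Insert 84: R from 50
Insert 14: L from 50 -> L from 21
Insert 89: R from 50 -> R from 84
Insert 26: L from 50 -> R from 21

In-order: [14, 21, 26, 50, 84, 89]


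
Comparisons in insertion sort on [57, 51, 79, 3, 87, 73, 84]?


Algorithm: insertion sort
Input: [57, 51, 79, 3, 87, 73, 84]
Sorted: [3, 51, 57, 73, 79, 84, 87]

11


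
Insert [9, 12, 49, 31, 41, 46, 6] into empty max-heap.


Insert 9: [9]
Insert 12: [12, 9]
Insert 49: [49, 9, 12]
Insert 31: [49, 31, 12, 9]
Insert 41: [49, 41, 12, 9, 31]
Insert 46: [49, 41, 46, 9, 31, 12]
Insert 6: [49, 41, 46, 9, 31, 12, 6]

Final heap: [49, 41, 46, 9, 31, 12, 6]


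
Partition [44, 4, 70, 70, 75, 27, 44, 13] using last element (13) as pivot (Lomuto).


Pivot: 13
  4 <= 13: swap -> [4, 44, 70, 70, 75, 27, 44, 13]
Place pivot at 1: [4, 13, 70, 70, 75, 27, 44, 44]

Partitioned: [4, 13, 70, 70, 75, 27, 44, 44]


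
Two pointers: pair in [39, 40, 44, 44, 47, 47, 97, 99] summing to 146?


lo=0(39)+hi=7(99)=138
lo=1(40)+hi=7(99)=139
lo=2(44)+hi=7(99)=143
lo=3(44)+hi=7(99)=143
lo=4(47)+hi=7(99)=146

Yes: 47+99=146


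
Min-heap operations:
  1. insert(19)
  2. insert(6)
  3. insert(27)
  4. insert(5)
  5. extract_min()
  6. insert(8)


insert(19) -> [19]
insert(6) -> [6, 19]
insert(27) -> [6, 19, 27]
insert(5) -> [5, 6, 27, 19]
extract_min()->5, [6, 19, 27]
insert(8) -> [6, 8, 27, 19]

Final heap: [6, 8, 27, 19]


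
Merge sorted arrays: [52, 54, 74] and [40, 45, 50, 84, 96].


Take 40 from B
Take 45 from B
Take 50 from B
Take 52 from A
Take 54 from A
Take 74 from A

Merged: [40, 45, 50, 52, 54, 74, 84, 96]


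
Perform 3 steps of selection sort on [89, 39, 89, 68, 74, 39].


Initial: [89, 39, 89, 68, 74, 39]
Step 1: min=39 at 1
  Swap: [39, 89, 89, 68, 74, 39]
Step 2: min=39 at 5
  Swap: [39, 39, 89, 68, 74, 89]
Step 3: min=68 at 3
  Swap: [39, 39, 68, 89, 74, 89]

After 3 steps: [39, 39, 68, 89, 74, 89]


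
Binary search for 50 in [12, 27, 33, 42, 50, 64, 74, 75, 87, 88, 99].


Step 1: lo=0, hi=10, mid=5, val=64
Step 2: lo=0, hi=4, mid=2, val=33
Step 3: lo=3, hi=4, mid=3, val=42
Step 4: lo=4, hi=4, mid=4, val=50

Found at index 4


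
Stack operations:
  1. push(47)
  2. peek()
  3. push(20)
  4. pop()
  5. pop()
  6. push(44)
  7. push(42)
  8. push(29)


push(47) -> [47]
peek()->47
push(20) -> [47, 20]
pop()->20, [47]
pop()->47, []
push(44) -> [44]
push(42) -> [44, 42]
push(29) -> [44, 42, 29]

Final stack: [44, 42, 29]


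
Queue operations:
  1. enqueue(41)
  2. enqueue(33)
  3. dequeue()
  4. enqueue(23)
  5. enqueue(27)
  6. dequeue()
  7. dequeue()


enqueue(41) -> [41]
enqueue(33) -> [41, 33]
dequeue()->41, [33]
enqueue(23) -> [33, 23]
enqueue(27) -> [33, 23, 27]
dequeue()->33, [23, 27]
dequeue()->23, [27]

Final queue: [27]


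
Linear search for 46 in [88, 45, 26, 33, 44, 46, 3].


i=0: 88!=46
i=1: 45!=46
i=2: 26!=46
i=3: 33!=46
i=4: 44!=46
i=5: 46==46 found!

Found at 5, 6 comps
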